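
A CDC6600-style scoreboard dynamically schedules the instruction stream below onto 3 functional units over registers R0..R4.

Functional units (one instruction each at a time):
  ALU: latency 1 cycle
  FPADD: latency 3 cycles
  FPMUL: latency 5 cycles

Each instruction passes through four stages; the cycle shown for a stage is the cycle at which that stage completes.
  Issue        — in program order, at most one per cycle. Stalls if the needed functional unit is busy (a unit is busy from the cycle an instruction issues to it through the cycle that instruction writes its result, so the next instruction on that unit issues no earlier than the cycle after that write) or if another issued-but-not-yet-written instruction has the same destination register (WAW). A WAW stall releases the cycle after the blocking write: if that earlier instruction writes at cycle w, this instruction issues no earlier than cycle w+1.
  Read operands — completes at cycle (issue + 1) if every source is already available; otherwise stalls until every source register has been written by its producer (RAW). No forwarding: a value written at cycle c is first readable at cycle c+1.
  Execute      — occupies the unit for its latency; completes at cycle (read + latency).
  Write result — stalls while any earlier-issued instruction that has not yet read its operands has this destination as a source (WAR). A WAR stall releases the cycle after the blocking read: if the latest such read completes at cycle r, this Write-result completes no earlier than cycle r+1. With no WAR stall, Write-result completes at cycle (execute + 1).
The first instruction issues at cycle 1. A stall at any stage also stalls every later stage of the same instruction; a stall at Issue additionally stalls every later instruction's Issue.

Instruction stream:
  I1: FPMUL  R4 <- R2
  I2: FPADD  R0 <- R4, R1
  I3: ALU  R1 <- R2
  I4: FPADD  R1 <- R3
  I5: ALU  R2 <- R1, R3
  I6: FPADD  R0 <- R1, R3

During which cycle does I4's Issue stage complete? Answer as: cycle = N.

cycle = 14

I1: IS=1 RO=2 EX=7 WR=8
I2: IS=2 RO=9 EX=12 WR=13  [RAW R4: wait I1 write@8]
I3: IS=3 RO=4 EX=5 WR=10  [WAR R1: wait I2 read@9]
I4: IS=14 RO=15 EX=18 WR=19  [struct: FPADD busy until I2 writes@13]
I5: IS=15 RO=20 EX=21 WR=22  [RAW R1: wait I4 write@19]
I6: IS=20 RO=21 EX=24 WR=25  [struct: FPADD busy until I4 writes@19]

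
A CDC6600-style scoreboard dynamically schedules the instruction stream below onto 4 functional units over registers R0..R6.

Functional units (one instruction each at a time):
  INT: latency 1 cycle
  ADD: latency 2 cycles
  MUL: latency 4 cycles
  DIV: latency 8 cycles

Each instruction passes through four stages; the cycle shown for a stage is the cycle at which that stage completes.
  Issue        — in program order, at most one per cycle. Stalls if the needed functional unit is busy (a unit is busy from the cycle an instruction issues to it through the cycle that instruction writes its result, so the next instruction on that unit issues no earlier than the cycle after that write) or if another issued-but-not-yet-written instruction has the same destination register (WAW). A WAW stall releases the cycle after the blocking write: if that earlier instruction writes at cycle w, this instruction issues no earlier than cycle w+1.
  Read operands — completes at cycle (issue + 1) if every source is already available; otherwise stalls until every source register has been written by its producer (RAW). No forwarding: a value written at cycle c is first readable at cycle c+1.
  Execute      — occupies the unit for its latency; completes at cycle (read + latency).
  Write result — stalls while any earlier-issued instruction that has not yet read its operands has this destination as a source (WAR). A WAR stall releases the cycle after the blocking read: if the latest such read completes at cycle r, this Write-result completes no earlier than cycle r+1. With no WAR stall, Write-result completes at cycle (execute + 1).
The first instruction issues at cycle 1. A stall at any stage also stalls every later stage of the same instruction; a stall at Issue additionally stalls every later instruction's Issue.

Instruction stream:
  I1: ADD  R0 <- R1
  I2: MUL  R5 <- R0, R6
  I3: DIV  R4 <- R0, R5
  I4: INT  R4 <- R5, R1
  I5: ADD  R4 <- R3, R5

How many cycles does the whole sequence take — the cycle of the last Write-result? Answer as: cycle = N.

I1  is:1  ro:2  ex:4  wr:5
I2  is:2  ro:6  ex:10  wr:11  — RAW R0: wait I1 write@5
I3  is:3  ro:12  ex:20  wr:21  — RAW R5: wait I2 write@11
I4  is:22  ro:23  ex:24  wr:25  — WAW R4: wait I3 write@21
I5  is:26  ro:27  ex:29  wr:30  — WAW R4: wait I4 write@25

cycle = 30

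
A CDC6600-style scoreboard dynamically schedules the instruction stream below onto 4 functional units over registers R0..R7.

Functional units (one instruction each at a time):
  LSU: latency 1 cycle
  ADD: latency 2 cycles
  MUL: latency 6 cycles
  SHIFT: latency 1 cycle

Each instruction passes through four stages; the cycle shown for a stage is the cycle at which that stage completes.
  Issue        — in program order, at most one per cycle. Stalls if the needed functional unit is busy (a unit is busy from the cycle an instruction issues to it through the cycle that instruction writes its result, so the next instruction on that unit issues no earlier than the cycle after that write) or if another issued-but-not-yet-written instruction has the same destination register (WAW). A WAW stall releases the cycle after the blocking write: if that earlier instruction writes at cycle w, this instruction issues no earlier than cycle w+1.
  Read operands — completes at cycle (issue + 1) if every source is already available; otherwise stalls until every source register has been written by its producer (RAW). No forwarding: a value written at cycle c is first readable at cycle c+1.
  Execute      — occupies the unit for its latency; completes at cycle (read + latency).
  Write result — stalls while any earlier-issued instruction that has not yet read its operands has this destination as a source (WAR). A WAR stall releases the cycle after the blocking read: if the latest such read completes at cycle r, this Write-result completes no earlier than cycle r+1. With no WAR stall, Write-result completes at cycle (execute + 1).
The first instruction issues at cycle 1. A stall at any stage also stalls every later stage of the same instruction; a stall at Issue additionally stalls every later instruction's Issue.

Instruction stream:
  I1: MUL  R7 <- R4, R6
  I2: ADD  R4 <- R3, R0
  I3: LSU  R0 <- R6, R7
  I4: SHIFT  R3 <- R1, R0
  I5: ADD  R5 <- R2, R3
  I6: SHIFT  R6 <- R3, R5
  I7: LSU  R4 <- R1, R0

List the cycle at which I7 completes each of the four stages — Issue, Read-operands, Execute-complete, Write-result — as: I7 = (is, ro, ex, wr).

I7 = (17, 18, 19, 20)

1) issue 1, read 2, done 8, write 9
2) issue 2, read 3, done 5, write 6
3) issue 3, read 10, done 11, write 12  <RAW R7: wait I1 write@9>
4) issue 4, read 13, done 14, write 15  <RAW R0: wait I3 write@12>
5) issue 7, read 16, done 18, write 19  <struct: ADD busy until I2 writes@6 / RAW R3: wait I4 write@15>
6) issue 16, read 20, done 21, write 22  <struct: SHIFT busy until I4 writes@15 / RAW R5: wait I5 write@19>
7) issue 17, read 18, done 19, write 20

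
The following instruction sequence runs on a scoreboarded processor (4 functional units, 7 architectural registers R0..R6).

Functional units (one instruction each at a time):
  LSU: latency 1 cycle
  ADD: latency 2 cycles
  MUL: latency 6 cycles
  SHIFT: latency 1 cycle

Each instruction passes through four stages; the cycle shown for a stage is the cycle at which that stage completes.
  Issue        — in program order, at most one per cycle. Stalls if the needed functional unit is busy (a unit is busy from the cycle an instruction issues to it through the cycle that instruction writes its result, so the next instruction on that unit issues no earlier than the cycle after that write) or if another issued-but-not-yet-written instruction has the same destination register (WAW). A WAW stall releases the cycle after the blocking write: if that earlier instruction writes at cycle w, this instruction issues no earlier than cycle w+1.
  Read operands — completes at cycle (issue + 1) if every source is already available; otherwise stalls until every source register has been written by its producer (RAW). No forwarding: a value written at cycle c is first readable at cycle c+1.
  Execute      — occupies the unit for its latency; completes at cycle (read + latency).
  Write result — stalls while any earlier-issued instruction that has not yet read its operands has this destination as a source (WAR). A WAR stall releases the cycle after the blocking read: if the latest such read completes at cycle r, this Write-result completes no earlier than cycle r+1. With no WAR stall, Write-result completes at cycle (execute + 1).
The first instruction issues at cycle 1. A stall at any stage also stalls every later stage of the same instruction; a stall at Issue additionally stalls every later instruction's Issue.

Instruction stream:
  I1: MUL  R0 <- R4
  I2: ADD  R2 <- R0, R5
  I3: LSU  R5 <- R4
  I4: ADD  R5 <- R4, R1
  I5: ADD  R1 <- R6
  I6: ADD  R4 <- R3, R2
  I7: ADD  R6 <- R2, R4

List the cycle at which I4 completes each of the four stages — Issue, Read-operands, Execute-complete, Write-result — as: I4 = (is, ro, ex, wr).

I4 = (14, 15, 17, 18)

I1: IS=1 RO=2 EX=8 WR=9
I2: IS=2 RO=10 EX=12 WR=13  [RAW R0: wait I1 write@9]
I3: IS=3 RO=4 EX=5 WR=11  [WAR R5: wait I2 read@10]
I4: IS=14 RO=15 EX=17 WR=18  [struct: ADD busy until I2 writes@13]
I5: IS=19 RO=20 EX=22 WR=23  [struct: ADD busy until I4 writes@18]
I6: IS=24 RO=25 EX=27 WR=28  [struct: ADD busy until I5 writes@23]
I7: IS=29 RO=30 EX=32 WR=33  [struct: ADD busy until I6 writes@28]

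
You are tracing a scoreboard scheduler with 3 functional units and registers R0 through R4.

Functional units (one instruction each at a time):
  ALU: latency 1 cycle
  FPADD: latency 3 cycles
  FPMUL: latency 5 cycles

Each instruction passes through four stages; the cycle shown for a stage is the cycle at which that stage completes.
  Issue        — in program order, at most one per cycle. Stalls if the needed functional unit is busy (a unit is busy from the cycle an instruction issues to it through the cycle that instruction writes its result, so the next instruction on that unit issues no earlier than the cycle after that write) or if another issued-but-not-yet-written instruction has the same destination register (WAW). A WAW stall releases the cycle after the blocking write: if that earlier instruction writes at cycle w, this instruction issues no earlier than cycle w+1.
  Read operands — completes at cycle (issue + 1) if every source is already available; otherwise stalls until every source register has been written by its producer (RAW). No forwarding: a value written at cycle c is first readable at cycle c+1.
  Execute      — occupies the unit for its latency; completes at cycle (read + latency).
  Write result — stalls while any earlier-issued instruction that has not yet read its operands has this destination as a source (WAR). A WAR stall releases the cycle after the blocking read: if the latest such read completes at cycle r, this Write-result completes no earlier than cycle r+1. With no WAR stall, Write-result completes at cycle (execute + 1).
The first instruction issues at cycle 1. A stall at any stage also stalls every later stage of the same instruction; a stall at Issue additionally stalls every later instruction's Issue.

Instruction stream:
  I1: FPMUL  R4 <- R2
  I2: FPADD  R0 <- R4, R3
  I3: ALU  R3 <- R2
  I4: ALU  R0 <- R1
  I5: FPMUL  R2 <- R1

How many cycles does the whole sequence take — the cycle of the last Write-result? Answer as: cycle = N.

cycle = 22

[I1] 1/2/7/8
[I2] 2/9/12/13  (RAW R4: wait I1 write@8)
[I3] 3/4/5/10  (WAR R3: wait I2 read@9)
[I4] 14/15/16/17  (WAW R0: wait I2 write@13)
[I5] 15/16/21/22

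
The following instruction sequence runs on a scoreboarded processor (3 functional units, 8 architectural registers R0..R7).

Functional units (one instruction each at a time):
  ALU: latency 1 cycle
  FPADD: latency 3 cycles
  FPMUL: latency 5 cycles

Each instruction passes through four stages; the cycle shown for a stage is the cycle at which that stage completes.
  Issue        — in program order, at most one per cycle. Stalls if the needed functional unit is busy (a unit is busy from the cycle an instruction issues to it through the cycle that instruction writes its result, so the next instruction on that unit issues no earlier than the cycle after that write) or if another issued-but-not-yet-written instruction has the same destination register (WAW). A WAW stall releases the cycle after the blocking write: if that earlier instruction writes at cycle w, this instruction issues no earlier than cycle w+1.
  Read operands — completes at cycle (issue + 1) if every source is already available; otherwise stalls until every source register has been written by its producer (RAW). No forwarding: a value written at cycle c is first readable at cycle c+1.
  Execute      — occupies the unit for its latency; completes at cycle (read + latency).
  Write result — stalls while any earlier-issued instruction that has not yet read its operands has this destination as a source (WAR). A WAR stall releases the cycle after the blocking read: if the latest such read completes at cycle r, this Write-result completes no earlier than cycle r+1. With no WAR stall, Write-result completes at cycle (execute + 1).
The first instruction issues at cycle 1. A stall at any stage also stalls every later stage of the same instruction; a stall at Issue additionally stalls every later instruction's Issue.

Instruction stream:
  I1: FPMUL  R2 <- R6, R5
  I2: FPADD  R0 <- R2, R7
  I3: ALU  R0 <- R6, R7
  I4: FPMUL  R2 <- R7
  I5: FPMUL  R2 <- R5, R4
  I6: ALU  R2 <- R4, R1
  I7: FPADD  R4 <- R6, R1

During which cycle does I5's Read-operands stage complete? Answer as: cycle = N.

cycle = 24

[1] issue I1 (FPMUL)
[2] I1 read-ops; issue I2 (FPADD)
[7] I1 finished on FPMUL
[8] I1→R2
[9] I2 read-ops
[12] I2 finished on FPADD
[13] I2→R0
[14] issue I3 (ALU)
[15] I3 read-ops; issue I4 (FPMUL)
[16] I3 finished on ALU; I4 read-ops
[17] I3→R0
[21] I4 finished on FPMUL
[22] I4→R2
[23] issue I5 (FPMUL)
[24] I5 read-ops
[29] I5 finished on FPMUL
[30] I5→R2
[31] issue I6 (ALU)
[32] I6 read-ops; issue I7 (FPADD)
[33] I6 finished on ALU; I7 read-ops
[34] I6→R2
[36] I7 finished on FPADD
[37] I7→R4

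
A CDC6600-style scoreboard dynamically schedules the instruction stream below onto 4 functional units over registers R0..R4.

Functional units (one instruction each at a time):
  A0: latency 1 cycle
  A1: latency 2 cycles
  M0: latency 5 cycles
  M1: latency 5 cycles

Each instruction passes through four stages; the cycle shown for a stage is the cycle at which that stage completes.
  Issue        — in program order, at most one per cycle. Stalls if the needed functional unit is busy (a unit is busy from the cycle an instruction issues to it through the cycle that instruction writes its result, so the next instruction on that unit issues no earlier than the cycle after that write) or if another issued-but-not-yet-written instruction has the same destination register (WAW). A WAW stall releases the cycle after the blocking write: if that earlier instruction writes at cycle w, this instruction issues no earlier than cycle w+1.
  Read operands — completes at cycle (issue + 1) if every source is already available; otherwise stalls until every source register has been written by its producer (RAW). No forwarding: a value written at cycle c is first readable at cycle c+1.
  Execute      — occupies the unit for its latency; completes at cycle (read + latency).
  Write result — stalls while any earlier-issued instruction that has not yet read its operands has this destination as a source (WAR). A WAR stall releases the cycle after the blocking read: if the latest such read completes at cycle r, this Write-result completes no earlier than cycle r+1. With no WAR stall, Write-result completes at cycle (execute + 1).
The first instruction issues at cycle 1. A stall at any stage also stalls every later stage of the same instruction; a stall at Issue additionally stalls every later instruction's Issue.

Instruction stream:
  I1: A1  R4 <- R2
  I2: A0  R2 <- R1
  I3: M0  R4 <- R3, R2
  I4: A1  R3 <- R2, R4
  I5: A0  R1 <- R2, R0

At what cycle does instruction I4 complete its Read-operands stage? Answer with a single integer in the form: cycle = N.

cycle = 14

c1: I1→A1
c2: I1 RO · I2→A0
c3: I2 RO
c4: I1 EX · I2 EX
c5: I1 WR R4 · I2 WR R2
c6: I3→M0
c7: I3 RO · I4→A1
c8: I5→A0
c9: I5 RO
c10: I5 EX
c11: I5 WR R1
c12: I3 EX
c13: I3 WR R4
c14: I4 RO
c16: I4 EX
c17: I4 WR R3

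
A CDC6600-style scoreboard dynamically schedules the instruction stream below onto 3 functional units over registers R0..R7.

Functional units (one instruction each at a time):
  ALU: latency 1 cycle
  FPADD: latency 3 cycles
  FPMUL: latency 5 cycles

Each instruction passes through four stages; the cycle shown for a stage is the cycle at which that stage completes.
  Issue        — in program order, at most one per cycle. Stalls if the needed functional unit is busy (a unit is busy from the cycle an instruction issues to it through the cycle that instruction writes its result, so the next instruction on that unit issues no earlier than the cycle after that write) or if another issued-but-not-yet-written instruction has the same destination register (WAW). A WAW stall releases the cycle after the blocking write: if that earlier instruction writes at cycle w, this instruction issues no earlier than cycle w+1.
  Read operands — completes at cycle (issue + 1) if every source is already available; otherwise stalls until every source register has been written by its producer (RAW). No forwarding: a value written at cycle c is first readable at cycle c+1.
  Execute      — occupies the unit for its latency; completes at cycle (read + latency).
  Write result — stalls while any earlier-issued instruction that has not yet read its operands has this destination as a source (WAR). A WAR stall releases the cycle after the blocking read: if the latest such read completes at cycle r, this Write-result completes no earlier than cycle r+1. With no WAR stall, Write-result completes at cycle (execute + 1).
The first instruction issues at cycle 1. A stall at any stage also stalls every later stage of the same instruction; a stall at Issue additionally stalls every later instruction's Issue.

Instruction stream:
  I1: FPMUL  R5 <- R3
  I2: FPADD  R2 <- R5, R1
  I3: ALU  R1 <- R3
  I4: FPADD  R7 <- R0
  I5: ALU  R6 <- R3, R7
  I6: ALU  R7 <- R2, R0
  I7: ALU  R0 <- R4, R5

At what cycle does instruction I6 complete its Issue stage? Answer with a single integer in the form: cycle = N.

cycle = 23

cycle 1: I1 issues→FPMUL
cycle 2: I1 reads; I2 issues→FPADD
cycle 3: I3 issues→ALU
cycle 4: I3 reads
cycle 5: I3 exec-done
cycle 7: I1 exec-done
cycle 8: I1 writes R5
cycle 9: I2 reads
cycle 10: I3 writes R1
cycle 12: I2 exec-done
cycle 13: I2 writes R2
cycle 14: I4 issues→FPADD
cycle 15: I4 reads; I5 issues→ALU
cycle 18: I4 exec-done
cycle 19: I4 writes R7
cycle 20: I5 reads
cycle 21: I5 exec-done
cycle 22: I5 writes R6
cycle 23: I6 issues→ALU
cycle 24: I6 reads
cycle 25: I6 exec-done
cycle 26: I6 writes R7
cycle 27: I7 issues→ALU
cycle 28: I7 reads
cycle 29: I7 exec-done
cycle 30: I7 writes R0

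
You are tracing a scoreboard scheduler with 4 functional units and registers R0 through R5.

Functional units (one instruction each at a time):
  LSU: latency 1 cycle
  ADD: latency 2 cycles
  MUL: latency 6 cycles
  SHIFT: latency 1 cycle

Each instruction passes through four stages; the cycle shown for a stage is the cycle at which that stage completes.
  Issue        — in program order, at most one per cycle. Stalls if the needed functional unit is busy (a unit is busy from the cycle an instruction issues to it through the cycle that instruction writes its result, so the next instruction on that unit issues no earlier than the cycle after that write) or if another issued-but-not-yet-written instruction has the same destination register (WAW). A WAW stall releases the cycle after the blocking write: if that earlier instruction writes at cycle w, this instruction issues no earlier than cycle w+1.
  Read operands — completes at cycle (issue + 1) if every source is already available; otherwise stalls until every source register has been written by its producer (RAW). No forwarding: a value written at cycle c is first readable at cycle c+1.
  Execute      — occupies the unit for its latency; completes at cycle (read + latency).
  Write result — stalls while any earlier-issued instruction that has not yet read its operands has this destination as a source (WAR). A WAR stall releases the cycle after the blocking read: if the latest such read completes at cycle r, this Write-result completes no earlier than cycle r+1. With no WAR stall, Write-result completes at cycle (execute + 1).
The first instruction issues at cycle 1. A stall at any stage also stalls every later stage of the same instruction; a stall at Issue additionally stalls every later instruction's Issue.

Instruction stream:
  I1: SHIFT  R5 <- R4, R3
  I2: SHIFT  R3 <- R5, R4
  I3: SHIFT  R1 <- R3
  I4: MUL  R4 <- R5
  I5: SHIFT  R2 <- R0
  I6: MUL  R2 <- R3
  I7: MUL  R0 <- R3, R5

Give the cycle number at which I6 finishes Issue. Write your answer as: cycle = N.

cycle 1: I1→SHIFT
cycle 2: I1 RO
cycle 3: I1 EX
cycle 4: I1 WR R5
cycle 5: I2→SHIFT
cycle 6: I2 RO
cycle 7: I2 EX
cycle 8: I2 WR R3
cycle 9: I3→SHIFT
cycle 10: I3 RO; I4→MUL
cycle 11: I3 EX; I4 RO
cycle 12: I3 WR R1
cycle 13: I5→SHIFT
cycle 14: I5 RO
cycle 15: I5 EX
cycle 16: I5 WR R2
cycle 17: I4 EX
cycle 18: I4 WR R4
cycle 19: I6→MUL
cycle 20: I6 RO
cycle 26: I6 EX
cycle 27: I6 WR R2
cycle 28: I7→MUL
cycle 29: I7 RO
cycle 35: I7 EX
cycle 36: I7 WR R0

cycle = 19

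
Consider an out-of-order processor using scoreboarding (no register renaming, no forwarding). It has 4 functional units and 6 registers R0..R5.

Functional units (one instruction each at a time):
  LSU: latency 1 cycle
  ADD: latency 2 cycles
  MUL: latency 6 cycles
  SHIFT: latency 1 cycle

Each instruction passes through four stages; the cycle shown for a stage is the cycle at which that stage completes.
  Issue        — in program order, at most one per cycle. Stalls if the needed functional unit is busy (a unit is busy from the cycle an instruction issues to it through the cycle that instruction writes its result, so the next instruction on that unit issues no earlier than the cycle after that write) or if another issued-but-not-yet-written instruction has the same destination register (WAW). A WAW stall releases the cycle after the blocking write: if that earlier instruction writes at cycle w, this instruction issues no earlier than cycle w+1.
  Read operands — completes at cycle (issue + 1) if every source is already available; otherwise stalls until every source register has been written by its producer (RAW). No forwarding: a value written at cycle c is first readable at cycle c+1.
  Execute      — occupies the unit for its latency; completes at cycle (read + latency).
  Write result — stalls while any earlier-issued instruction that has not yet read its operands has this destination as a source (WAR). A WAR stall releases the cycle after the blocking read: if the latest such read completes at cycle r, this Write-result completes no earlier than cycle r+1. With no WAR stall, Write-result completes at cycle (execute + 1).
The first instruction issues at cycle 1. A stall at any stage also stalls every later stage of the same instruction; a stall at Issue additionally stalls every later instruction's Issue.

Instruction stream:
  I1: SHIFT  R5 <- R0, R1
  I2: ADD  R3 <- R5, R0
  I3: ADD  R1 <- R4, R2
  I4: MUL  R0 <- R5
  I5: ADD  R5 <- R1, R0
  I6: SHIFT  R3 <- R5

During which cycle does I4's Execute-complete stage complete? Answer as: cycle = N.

[1] I1 dispatched to SHIFT
[2] I1 operands ready, I2 dispatched to ADD
[3] I1 complete
[4] R5←I1
[5] I2 operands ready
[7] I2 complete
[8] R3←I2
[9] I3 dispatched to ADD
[10] I3 operands ready, I4 dispatched to MUL
[11] I4 operands ready
[12] I3 complete
[13] R1←I3
[14] I5 dispatched to ADD
[15] I6 dispatched to SHIFT
[17] I4 complete
[18] R0←I4
[19] I5 operands ready
[21] I5 complete
[22] R5←I5
[23] I6 operands ready
[24] I6 complete
[25] R3←I6

cycle = 17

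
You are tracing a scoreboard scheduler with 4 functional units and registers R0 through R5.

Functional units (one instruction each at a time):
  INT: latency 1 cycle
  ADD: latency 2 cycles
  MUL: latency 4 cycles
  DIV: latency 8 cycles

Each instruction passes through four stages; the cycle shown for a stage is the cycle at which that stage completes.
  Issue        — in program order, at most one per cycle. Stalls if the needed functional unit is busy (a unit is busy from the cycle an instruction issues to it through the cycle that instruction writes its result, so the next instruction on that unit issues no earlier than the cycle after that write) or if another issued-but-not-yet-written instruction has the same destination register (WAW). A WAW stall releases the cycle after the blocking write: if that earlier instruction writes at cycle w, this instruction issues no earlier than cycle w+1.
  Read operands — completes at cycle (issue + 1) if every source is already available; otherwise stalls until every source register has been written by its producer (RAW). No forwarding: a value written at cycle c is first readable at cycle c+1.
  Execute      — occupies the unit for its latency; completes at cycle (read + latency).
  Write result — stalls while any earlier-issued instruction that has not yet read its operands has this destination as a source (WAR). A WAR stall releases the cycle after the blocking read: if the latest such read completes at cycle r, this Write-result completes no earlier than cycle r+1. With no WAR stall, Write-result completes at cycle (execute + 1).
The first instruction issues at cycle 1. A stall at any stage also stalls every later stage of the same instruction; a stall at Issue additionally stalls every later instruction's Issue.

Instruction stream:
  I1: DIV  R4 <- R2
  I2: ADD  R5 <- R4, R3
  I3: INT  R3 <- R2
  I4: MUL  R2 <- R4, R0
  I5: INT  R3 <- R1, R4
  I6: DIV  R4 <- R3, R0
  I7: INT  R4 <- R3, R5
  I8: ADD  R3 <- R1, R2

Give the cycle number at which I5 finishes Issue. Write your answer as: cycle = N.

cycle = 14

[1] I1 dispatched to DIV
[2] I1 operands ready; I2 dispatched to ADD
[3] I3 dispatched to INT
[4] I3 operands ready; I4 dispatched to MUL
[5] I3 complete
[10] I1 complete
[11] R4←I1
[12] I2 operands ready; I4 operands ready
[13] R3←I3
[14] I2 complete; I5 dispatched to INT
[15] R5←I2; I5 operands ready; I6 dispatched to DIV
[16] I4 complete; I5 complete
[17] R2←I4; R3←I5
[18] I6 operands ready
[26] I6 complete
[27] R4←I6
[28] I7 dispatched to INT
[29] I7 operands ready; I8 dispatched to ADD
[30] I7 complete; I8 operands ready
[31] R4←I7
[32] I8 complete
[33] R3←I8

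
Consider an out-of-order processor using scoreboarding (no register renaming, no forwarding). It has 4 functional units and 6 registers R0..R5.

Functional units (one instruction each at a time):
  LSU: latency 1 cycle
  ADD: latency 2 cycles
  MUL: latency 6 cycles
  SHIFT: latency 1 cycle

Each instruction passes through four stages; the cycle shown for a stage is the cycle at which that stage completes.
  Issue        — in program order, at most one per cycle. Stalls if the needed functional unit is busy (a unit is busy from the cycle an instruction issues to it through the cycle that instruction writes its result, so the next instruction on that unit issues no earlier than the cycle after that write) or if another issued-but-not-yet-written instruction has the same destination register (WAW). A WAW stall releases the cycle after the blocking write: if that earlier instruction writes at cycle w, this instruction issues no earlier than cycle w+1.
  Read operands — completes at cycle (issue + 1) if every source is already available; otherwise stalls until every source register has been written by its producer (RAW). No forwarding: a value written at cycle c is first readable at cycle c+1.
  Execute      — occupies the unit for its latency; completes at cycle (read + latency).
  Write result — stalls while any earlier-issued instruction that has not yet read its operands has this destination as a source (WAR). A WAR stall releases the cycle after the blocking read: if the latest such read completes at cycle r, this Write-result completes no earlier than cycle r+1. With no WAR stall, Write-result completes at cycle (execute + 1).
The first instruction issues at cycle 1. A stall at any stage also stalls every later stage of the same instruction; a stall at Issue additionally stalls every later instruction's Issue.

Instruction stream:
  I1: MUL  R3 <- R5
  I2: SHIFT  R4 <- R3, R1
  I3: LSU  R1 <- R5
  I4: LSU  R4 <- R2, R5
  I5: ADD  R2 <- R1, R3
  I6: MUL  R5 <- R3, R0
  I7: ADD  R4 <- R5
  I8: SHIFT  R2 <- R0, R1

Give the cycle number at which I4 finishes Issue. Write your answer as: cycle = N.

cycle = 13

c1: issue I1 (MUL)
c2: I1 read-ops | issue I2 (SHIFT)
c3: issue I3 (LSU)
c4: I3 read-ops
c5: I3 finished on LSU
c8: I1 finished on MUL
c9: I1→R3
c10: I2 read-ops
c11: I2 finished on SHIFT | I3→R1
c12: I2→R4
c13: issue I4 (LSU)
c14: I4 read-ops | issue I5 (ADD)
c15: I4 finished on LSU | I5 read-ops | issue I6 (MUL)
c16: I4→R4 | I6 read-ops
c17: I5 finished on ADD
c18: I5→R2
c19: issue I7 (ADD)
c20: issue I8 (SHIFT)
c21: I8 read-ops
c22: I6 finished on MUL | I8 finished on SHIFT
c23: I6→R5 | I8→R2
c24: I7 read-ops
c26: I7 finished on ADD
c27: I7→R4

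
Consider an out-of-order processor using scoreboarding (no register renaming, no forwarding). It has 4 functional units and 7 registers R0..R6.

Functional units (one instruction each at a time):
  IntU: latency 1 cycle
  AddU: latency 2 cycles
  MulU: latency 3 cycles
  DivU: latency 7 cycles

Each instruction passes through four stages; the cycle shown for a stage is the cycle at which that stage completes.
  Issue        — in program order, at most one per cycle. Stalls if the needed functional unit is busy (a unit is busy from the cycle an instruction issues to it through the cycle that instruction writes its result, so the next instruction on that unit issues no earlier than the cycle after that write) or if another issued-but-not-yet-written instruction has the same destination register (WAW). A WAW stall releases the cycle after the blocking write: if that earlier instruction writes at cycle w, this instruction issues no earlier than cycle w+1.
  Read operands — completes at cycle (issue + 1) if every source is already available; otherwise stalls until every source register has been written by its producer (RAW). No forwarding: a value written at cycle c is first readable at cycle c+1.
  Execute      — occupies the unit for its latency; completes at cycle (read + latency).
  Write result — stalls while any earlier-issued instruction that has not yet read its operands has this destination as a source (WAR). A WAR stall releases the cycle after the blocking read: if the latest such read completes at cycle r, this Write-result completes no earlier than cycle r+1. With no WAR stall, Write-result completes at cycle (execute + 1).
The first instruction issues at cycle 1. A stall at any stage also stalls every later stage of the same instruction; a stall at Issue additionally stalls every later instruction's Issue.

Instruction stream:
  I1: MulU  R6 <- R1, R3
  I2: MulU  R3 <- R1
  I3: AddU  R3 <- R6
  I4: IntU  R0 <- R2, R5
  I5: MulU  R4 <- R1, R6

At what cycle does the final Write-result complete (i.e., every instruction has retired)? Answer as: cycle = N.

cycle = 20

cycle 1: issue I1 (MulU)
cycle 2: I1 read-ops
cycle 5: I1 finished on MulU
cycle 6: I1→R6
cycle 7: issue I2 (MulU)
cycle 8: I2 read-ops
cycle 11: I2 finished on MulU
cycle 12: I2→R3
cycle 13: issue I3 (AddU)
cycle 14: I3 read-ops | issue I4 (IntU)
cycle 15: I4 read-ops | issue I5 (MulU)
cycle 16: I3 finished on AddU | I4 finished on IntU | I5 read-ops
cycle 17: I3→R3 | I4→R0
cycle 19: I5 finished on MulU
cycle 20: I5→R4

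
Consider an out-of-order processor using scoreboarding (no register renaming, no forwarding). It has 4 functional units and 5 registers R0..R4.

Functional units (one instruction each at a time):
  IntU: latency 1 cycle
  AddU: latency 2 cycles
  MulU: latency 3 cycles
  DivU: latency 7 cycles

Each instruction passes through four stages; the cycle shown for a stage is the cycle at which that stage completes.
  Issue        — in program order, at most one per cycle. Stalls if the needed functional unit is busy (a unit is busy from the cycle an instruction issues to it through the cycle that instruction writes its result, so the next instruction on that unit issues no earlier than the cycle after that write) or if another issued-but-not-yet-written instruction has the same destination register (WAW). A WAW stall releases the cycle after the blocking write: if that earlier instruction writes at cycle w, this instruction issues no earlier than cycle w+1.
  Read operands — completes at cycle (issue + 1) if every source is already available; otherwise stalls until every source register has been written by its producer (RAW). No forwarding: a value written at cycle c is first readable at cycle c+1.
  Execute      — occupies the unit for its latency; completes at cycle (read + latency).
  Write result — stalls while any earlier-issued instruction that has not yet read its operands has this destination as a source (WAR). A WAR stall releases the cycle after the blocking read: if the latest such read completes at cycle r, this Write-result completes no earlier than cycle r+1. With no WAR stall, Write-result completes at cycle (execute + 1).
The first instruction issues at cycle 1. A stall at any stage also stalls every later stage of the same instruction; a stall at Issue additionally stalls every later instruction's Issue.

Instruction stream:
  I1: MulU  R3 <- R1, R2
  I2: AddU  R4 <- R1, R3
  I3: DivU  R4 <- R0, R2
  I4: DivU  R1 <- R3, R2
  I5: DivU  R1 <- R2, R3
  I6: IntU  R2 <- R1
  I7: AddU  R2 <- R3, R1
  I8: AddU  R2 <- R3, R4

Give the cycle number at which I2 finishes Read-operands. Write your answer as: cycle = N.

c1: issue I1 (MulU)
c2: I1 read-ops, issue I2 (AddU)
c5: I1 finished on MulU
c6: I1→R3
c7: I2 read-ops
c9: I2 finished on AddU
c10: I2→R4
c11: issue I3 (DivU)
c12: I3 read-ops
c19: I3 finished on DivU
c20: I3→R4
c21: issue I4 (DivU)
c22: I4 read-ops
c29: I4 finished on DivU
c30: I4→R1
c31: issue I5 (DivU)
c32: I5 read-ops, issue I6 (IntU)
c39: I5 finished on DivU
c40: I5→R1
c41: I6 read-ops
c42: I6 finished on IntU
c43: I6→R2
c44: issue I7 (AddU)
c45: I7 read-ops
c47: I7 finished on AddU
c48: I7→R2
c49: issue I8 (AddU)
c50: I8 read-ops
c52: I8 finished on AddU
c53: I8→R2

cycle = 7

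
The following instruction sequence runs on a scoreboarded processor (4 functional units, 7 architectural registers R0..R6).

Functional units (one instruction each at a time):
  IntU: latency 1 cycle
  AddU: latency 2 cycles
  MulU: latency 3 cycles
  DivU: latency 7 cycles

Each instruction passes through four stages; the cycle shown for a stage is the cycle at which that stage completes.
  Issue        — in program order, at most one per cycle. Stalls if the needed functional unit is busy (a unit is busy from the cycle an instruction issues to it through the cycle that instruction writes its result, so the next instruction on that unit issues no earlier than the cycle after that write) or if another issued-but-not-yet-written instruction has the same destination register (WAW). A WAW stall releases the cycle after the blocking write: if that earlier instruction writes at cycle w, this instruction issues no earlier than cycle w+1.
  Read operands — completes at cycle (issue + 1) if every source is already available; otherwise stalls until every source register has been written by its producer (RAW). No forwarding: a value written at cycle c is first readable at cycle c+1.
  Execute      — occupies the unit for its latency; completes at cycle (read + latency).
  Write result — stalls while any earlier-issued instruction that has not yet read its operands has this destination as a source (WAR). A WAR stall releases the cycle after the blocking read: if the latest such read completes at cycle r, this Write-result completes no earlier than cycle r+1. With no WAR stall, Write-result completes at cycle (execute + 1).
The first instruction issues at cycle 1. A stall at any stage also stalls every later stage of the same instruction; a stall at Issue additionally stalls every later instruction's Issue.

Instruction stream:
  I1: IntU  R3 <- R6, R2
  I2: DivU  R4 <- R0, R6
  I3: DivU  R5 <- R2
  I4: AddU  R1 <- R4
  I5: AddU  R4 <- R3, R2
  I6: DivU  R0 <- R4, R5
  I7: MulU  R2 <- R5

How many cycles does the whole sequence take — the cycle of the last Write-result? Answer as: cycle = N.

cycle = 31

t=1  I1 issues→IntU
t=2  I1 reads, I2 issues→DivU
t=3  I1 exec-done, I2 reads
t=4  I1 writes R3
t=10  I2 exec-done
t=11  I2 writes R4
t=12  I3 issues→DivU
t=13  I3 reads, I4 issues→AddU
t=14  I4 reads
t=16  I4 exec-done
t=17  I4 writes R1
t=18  I5 issues→AddU
t=19  I5 reads
t=20  I3 exec-done
t=21  I3 writes R5, I5 exec-done
t=22  I5 writes R4, I6 issues→DivU
t=23  I6 reads, I7 issues→MulU
t=24  I7 reads
t=27  I7 exec-done
t=28  I7 writes R2
t=30  I6 exec-done
t=31  I6 writes R0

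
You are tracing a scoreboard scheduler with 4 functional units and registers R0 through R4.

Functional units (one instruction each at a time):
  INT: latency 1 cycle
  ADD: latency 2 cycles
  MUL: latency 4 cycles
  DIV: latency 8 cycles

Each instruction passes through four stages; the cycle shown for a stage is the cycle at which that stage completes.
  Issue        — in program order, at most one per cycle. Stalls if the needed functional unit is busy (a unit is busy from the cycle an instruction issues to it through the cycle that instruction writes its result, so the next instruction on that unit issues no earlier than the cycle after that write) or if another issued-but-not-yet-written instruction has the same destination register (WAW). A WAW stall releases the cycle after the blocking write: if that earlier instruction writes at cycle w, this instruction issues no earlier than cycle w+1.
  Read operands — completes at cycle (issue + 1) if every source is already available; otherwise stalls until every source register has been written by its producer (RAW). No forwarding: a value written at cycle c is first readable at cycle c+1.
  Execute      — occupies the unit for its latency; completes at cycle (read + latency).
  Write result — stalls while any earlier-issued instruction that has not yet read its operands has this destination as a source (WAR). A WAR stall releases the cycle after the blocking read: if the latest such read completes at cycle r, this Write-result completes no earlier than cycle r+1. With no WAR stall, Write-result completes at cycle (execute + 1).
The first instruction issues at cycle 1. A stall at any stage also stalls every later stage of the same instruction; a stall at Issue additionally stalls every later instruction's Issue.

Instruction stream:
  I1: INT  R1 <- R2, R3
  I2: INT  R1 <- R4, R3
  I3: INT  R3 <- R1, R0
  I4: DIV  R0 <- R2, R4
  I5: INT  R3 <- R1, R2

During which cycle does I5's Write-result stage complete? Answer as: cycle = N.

cycle 1: I1 dispatched to INT
cycle 2: I1 operands ready
cycle 3: I1 complete
cycle 4: R1←I1
cycle 5: I2 dispatched to INT
cycle 6: I2 operands ready
cycle 7: I2 complete
cycle 8: R1←I2
cycle 9: I3 dispatched to INT
cycle 10: I3 operands ready; I4 dispatched to DIV
cycle 11: I3 complete; I4 operands ready
cycle 12: R3←I3
cycle 13: I5 dispatched to INT
cycle 14: I5 operands ready
cycle 15: I5 complete
cycle 16: R3←I5
cycle 19: I4 complete
cycle 20: R0←I4

cycle = 16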